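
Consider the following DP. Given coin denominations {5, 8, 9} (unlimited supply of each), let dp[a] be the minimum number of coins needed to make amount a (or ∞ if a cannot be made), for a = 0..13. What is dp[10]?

2

 a  0  1  2  3  4  5  6  7  8  9 10 11 12 13
dp  0  -  -  -  -  1  -  -  1  1  2  -  -  2
(- denotes ∞ / unreachable)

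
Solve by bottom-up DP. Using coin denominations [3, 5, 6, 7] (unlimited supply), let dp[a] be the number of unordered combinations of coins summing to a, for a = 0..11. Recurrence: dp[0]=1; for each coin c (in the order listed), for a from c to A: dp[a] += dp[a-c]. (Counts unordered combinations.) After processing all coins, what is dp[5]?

1

after  coin     0     1     2     3     4     5     6     7     8     9    10    11
          3     1     0     0     1     0     0     1     0     0     1     0     0
          5     1     0     0     1     0     1     1     0     1     1     1     1
          6     1     0     0     1     0     1     2     0     1     2     1     2
          7     1     0     0     1     0     1     2     1     1     2     2     2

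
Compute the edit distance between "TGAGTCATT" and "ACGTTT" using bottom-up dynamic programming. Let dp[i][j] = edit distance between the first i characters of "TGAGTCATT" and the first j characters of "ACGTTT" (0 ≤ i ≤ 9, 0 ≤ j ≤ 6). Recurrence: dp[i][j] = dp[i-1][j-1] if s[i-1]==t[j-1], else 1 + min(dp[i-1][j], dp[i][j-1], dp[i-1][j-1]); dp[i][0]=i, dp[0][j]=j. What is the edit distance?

   ''  A  C  G  T  T  T
''  0  1  2  3  4  5  6
 T  1  1  2  3  3  4  5
 G  2  2  2  2  3  4  5
 A  3  2  3  3  3  4  5
 G  4  3  3  3  4  4  5
 T  5  4  4  4  3  4  4
 C  6  5  4  5  4  4  5
 A  7  6  5  5  5  5  5
 T  8  7  6  6  5  5  5
 T  9  8  7  7  6  5  5

5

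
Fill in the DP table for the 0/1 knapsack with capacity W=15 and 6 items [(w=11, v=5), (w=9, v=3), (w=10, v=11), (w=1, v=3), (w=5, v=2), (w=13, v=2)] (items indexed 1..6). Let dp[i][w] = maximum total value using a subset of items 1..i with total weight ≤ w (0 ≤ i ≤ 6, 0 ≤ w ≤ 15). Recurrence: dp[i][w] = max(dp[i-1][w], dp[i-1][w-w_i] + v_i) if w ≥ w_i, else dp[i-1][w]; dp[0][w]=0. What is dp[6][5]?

3

i\w   0   1   2   3   4   5   6   7   8   9  10  11  12  13  14  15
  0   0   0   0   0   0   0   0   0   0   0   0   0   0   0   0   0
  1   0   0   0   0   0   0   0   0   0   0   0   5   5   5   5   5
  2   0   0   0   0   0   0   0   0   0   3   3   5   5   5   5   5
  3   0   0   0   0   0   0   0   0   0   3  11  11  11  11  11  11
  4   0   3   3   3   3   3   3   3   3   3  11  14  14  14  14  14
  5   0   3   3   3   3   3   5   5   5   5  11  14  14  14  14  14
  6   0   3   3   3   3   3   5   5   5   5  11  14  14  14  14  14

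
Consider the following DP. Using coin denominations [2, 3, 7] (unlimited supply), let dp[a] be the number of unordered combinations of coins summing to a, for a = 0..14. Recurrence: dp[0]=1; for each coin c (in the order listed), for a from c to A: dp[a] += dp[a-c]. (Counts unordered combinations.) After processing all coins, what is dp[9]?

after  coin     0     1     2     3     4     5     6     7     8     9    10    11    12    13    14
          2     1     0     1     0     1     0     1     0     1     0     1     0     1     0     1
          3     1     0     1     1     1     1     2     1     2     2     2     2     3     2     3
          7     1     0     1     1     1     1     2     2     2     3     3     3     4     4     5

3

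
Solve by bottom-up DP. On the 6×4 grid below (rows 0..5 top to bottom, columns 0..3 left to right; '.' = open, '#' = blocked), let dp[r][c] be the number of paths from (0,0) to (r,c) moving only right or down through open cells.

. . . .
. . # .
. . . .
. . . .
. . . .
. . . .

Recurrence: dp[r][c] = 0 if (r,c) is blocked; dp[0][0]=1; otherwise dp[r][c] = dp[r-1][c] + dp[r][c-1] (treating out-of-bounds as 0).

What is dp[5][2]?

18

r\c   0   1   2   3
  0   1   1   1   1
  1   1   2   0   1
  2   1   3   3   4
  3   1   4   7  11
  4   1   5  12  23
  5   1   6  18  41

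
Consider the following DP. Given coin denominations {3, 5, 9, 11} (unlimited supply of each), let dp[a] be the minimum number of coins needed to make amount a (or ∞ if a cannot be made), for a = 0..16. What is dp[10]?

 a  0  1  2  3  4  5  6  7  8  9 10 11 12 13 14 15 16
dp  0  -  -  1  -  1  2  -  2  1  2  1  2  3  2  3  2
(- denotes ∞ / unreachable)

2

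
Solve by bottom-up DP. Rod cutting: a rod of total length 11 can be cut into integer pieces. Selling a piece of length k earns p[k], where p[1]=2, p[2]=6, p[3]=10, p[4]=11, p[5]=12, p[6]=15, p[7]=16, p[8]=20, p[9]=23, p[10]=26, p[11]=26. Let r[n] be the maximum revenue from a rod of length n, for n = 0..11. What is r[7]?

22

   n    0    1    2    3    4    5    6    7    8    9   10   11
r[n]    0    2    6   10   12   16   20   22   26   30   32   36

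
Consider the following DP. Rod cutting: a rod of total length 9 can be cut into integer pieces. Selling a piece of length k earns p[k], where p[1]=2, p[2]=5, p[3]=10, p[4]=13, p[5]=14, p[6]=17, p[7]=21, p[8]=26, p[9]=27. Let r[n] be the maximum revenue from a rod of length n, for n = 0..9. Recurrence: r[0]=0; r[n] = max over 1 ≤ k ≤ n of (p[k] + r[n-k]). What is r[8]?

   n    0    1    2    3    4    5    6    7    8    9
r[n]    0    2    5   10   13   15   20   23   26   30

26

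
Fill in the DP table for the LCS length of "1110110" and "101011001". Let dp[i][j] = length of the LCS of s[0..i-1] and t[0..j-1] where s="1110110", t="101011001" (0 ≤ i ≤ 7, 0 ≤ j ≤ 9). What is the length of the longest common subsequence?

   ''  1  0  1  0  1  1  0  0  1
''  0  0  0  0  0  0  0  0  0  0
 1  0  1  1  1  1  1  1  1  1  1
 1  0  1  1  2  2  2  2  2  2  2
 1  0  1  1  2  2  3  3  3  3  3
 0  0  1  2  2  3  3  3  4  4  4
 1  0  1  2  3  3  4  4  4  4  5
 1  0  1  2  3  3  4  5  5  5  5
 0  0  1  2  3  4  4  5  6  6  6

6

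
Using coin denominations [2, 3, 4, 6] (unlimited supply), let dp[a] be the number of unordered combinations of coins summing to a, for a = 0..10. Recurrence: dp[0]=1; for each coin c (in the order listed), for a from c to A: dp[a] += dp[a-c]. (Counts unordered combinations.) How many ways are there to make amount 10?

after  coin     0     1     2     3     4     5     6     7     8     9    10
          2     1     0     1     0     1     0     1     0     1     0     1
          3     1     0     1     1     1     1     2     1     2     2     2
          4     1     0     1     1     2     1     3     2     4     3     5
          6     1     0     1     1     2     1     4     2     5     4     7

7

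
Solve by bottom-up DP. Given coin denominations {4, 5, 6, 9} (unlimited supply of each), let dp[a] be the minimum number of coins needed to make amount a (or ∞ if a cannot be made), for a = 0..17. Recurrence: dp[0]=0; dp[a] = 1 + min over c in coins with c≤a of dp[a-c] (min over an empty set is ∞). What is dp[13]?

 a  0  1  2  3  4  5  6  7  8  9 10 11 12 13 14 15 16 17
dp  0  -  -  -  1  1  1  -  2  1  2  2  2  2  2  2  3  3
(- denotes ∞ / unreachable)

2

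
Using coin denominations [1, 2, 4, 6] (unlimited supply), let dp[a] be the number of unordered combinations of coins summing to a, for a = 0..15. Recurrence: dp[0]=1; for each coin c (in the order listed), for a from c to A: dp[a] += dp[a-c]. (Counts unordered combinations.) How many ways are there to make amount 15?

31

after  coin     0     1     2     3     4     5     6     7     8     9    10    11    12    13    14    15
          1     1     1     1     1     1     1     1     1     1     1     1     1     1     1     1     1
          2     1     1     2     2     3     3     4     4     5     5     6     6     7     7     8     8
          4     1     1     2     2     4     4     6     6     9     9    12    12    16    16    20    20
          6     1     1     2     2     4     4     7     7    11    11    16    16    23    23    31    31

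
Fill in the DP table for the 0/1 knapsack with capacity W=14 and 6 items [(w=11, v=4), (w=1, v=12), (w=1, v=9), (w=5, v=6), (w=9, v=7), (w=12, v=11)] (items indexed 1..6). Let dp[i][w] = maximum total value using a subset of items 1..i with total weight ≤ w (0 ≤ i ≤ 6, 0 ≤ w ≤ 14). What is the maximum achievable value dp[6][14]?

32

i\w   0   1   2   3   4   5   6   7   8   9  10  11  12  13  14
  0   0   0   0   0   0   0   0   0   0   0   0   0   0   0   0
  1   0   0   0   0   0   0   0   0   0   0   0   4   4   4   4
  2   0  12  12  12  12  12  12  12  12  12  12  12  16  16  16
  3   0  12  21  21  21  21  21  21  21  21  21  21  21  25  25
  4   0  12  21  21  21  21  21  27  27  27  27  27  27  27  27
  5   0  12  21  21  21  21  21  27  27  27  27  28  28  28  28
  6   0  12  21  21  21  21  21  27  27  27  27  28  28  28  32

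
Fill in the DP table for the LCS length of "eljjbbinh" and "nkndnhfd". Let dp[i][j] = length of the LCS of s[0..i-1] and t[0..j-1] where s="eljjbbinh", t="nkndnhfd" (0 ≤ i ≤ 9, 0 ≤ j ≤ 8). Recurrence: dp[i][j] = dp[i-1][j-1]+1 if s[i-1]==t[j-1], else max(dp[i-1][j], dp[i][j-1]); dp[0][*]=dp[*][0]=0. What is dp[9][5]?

   ''  n  k  n  d  n  h  f  d
''  0  0  0  0  0  0  0  0  0
 e  0  0  0  0  0  0  0  0  0
 l  0  0  0  0  0  0  0  0  0
 j  0  0  0  0  0  0  0  0  0
 j  0  0  0  0  0  0  0  0  0
 b  0  0  0  0  0  0  0  0  0
 b  0  0  0  0  0  0  0  0  0
 i  0  0  0  0  0  0  0  0  0
 n  0  1  1  1  1  1  1  1  1
 h  0  1  1  1  1  1  2  2  2

1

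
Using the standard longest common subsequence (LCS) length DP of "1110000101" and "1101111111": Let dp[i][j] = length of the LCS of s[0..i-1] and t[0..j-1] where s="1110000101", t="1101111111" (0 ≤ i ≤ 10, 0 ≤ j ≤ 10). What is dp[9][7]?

   ''  1  1  0  1  1  1  1  1  1  1
''  0  0  0  0  0  0  0  0  0  0  0
 1  0  1  1  1  1  1  1  1  1  1  1
 1  0  1  2  2  2  2  2  2  2  2  2
 1  0  1  2  2  3  3  3  3  3  3  3
 0  0  1  2  3  3  3  3  3  3  3  3
 0  0  1  2  3  3  3  3  3  3  3  3
 0  0  1  2  3  3  3  3  3  3  3  3
 0  0  1  2  3  3  3  3  3  3  3  3
 1  0  1  2  3  4  4  4  4  4  4  4
 0  0  1  2  3  4  4  4  4  4  4  4
 1  0  1  2  3  4  5  5  5  5  5  5

4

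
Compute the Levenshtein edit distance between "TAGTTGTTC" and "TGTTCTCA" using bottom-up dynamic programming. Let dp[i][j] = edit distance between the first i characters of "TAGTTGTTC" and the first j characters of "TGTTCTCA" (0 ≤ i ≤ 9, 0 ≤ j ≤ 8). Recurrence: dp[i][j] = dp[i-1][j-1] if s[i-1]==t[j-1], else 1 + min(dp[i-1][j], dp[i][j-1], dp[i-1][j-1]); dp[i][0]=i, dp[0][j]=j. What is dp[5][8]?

   ''  T  G  T  T  C  T  C  A
''  0  1  2  3  4  5  6  7  8
 T  1  0  1  2  3  4  5  6  7
 A  2  1  1  2  3  4  5  6  6
 G  3  2  1  2  3  4  5  6  7
 T  4  3  2  1  2  3  4  5  6
 T  5  4  3  2  1  2  3  4  5
 G  6  5  4  3  2  2  3  4  5
 T  7  6  5  4  3  3  2  3  4
 T  8  7  6  5  4  4  3  3  4
 C  9  8  7  6  5  4  4  3  4

5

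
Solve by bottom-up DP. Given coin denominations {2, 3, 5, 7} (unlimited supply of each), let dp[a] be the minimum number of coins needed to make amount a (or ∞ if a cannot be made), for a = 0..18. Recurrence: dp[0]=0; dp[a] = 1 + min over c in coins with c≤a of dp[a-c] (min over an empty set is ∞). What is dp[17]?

 a  0  1  2  3  4  5  6  7  8  9 10 11 12 13 14 15 16 17 18
dp  0  -  1  1  2  1  2  1  2  2  2  3  2  3  2  3  3  3  4
(- denotes ∞ / unreachable)

3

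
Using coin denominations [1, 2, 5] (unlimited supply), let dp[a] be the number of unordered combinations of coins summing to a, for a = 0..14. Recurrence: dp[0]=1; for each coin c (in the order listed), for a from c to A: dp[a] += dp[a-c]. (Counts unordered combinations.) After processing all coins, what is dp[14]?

16

after  coin     0     1     2     3     4     5     6     7     8     9    10    11    12    13    14
          1     1     1     1     1     1     1     1     1     1     1     1     1     1     1     1
          2     1     1     2     2     3     3     4     4     5     5     6     6     7     7     8
          5     1     1     2     2     3     4     5     6     7     8    10    11    13    14    16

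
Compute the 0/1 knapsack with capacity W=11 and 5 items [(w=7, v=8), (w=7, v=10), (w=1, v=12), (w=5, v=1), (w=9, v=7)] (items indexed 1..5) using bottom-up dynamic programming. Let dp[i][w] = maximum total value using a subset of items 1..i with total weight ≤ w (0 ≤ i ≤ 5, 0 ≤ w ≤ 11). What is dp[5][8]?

22

i\w   0   1   2   3   4   5   6   7   8   9  10  11
  0   0   0   0   0   0   0   0   0   0   0   0   0
  1   0   0   0   0   0   0   0   8   8   8   8   8
  2   0   0   0   0   0   0   0  10  10  10  10  10
  3   0  12  12  12  12  12  12  12  22  22  22  22
  4   0  12  12  12  12  12  13  13  22  22  22  22
  5   0  12  12  12  12  12  13  13  22  22  22  22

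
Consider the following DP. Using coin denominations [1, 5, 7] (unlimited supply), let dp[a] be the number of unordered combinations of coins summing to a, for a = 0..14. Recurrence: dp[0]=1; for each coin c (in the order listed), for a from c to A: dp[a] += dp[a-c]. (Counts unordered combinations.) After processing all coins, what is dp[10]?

after  coin     0     1     2     3     4     5     6     7     8     9    10    11    12    13    14
          1     1     1     1     1     1     1     1     1     1     1     1     1     1     1     1
          5     1     1     1     1     1     2     2     2     2     2     3     3     3     3     3
          7     1     1     1     1     1     2     2     3     3     3     4     4     5     5     6

4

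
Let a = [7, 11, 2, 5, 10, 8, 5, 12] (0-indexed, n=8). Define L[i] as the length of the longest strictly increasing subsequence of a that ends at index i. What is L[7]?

   i    0    1    2    3    4    5    6    7
a[i]    7   11    2    5   10    8    5   12
L[i]    1    2    1    2    3    3    2    4

4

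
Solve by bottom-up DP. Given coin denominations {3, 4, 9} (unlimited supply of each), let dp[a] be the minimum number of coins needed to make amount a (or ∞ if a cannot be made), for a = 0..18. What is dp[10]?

 a  0  1  2  3  4  5  6  7  8  9 10 11 12 13 14 15 16 17 18
dp  0  -  -  1  1  -  2  2  2  1  3  3  2  2  4  3  3  3  2
(- denotes ∞ / unreachable)

3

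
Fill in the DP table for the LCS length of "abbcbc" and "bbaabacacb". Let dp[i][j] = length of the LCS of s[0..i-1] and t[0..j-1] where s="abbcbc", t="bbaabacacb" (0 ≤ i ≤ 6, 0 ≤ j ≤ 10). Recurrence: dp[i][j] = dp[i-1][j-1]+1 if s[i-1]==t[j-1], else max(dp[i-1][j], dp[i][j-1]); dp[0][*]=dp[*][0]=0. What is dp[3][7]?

   ''  b  b  a  a  b  a  c  a  c  b
''  0  0  0  0  0  0  0  0  0  0  0
 a  0  0  0  1  1  1  1  1  1  1  1
 b  0  1  1  1  1  2  2  2  2  2  2
 b  0  1  2  2  2  2  2  2  2  2  3
 c  0  1  2  2  2  2  2  3  3  3  3
 b  0  1  2  2  2  3  3  3  3  3  4
 c  0  1  2  2  2  3  3  4  4  4  4

2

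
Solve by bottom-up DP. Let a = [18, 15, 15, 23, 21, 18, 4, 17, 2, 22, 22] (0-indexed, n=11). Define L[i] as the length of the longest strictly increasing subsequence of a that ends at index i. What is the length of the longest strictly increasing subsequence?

3

   i    0    1    2    3    4    5    6    7    8    9   10
a[i]   18   15   15   23   21   18    4   17    2   22   22
L[i]    1    1    1    2    2    2    1    2    1    3    3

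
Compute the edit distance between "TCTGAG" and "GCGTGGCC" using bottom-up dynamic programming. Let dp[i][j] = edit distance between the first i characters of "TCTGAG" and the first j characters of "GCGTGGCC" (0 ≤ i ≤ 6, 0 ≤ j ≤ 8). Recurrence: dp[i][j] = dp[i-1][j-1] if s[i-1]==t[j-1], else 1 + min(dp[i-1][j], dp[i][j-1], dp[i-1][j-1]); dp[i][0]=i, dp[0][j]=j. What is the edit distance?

5

   ''  G  C  G  T  G  G  C  C
''  0  1  2  3  4  5  6  7  8
 T  1  1  2  3  3  4  5  6  7
 C  2  2  1  2  3  4  5  5  6
 T  3  3  2  2  2  3  4  5  6
 G  4  3  3  2  3  2  3  4  5
 A  5  4  4  3  3  3  3  4  5
 G  6  5  5  4  4  3  3  4  5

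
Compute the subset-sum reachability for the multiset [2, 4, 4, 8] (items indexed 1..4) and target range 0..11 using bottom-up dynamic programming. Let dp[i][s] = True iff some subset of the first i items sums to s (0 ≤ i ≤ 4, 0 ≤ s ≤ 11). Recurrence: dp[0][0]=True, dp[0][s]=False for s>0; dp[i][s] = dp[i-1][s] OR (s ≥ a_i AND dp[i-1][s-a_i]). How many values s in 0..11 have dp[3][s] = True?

6

i\s   0   1   2   3   4   5   6   7   8   9  10  11
  0   T   F   F   F   F   F   F   F   F   F   F   F
  1   T   F   T   F   F   F   F   F   F   F   F   F
  2   T   F   T   F   T   F   T   F   F   F   F   F
  3   T   F   T   F   T   F   T   F   T   F   T   F
  4   T   F   T   F   T   F   T   F   T   F   T   F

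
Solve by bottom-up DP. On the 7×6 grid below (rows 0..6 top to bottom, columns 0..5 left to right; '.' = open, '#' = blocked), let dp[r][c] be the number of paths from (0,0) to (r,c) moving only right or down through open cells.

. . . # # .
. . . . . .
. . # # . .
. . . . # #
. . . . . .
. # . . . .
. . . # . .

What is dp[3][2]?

r\c   0   1   2   3   4   5
  0   1   1   1   0   0   0
  1   1   2   3   3   3   3
  2   1   3   0   0   3   6
  3   1   4   4   4   0   0
  4   1   5   9  13  13  13
  5   1   0   9  22  35  48
  6   1   1  10   0  35  83

4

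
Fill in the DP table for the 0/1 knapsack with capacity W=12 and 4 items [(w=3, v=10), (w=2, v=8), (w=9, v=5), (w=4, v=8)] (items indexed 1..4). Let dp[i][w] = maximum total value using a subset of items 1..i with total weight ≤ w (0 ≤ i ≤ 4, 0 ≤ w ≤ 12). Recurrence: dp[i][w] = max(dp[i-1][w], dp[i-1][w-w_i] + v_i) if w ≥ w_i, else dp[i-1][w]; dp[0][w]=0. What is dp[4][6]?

i\w   0   1   2   3   4   5   6   7   8   9  10  11  12
  0   0   0   0   0   0   0   0   0   0   0   0   0   0
  1   0   0   0  10  10  10  10  10  10  10  10  10  10
  2   0   0   8  10  10  18  18  18  18  18  18  18  18
  3   0   0   8  10  10  18  18  18  18  18  18  18  18
  4   0   0   8  10  10  18  18  18  18  26  26  26  26

18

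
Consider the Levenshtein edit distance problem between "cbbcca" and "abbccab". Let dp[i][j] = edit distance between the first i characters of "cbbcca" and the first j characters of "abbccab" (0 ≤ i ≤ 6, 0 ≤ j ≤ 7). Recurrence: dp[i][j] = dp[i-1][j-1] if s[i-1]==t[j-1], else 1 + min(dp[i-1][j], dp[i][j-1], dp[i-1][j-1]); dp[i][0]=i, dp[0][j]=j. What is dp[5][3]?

3

   ''  a  b  b  c  c  a  b
''  0  1  2  3  4  5  6  7
 c  1  1  2  3  3  4  5  6
 b  2  2  1  2  3  4  5  5
 b  3  3  2  1  2  3  4  5
 c  4  4  3  2  1  2  3  4
 c  5  5  4  3  2  1  2  3
 a  6  5  5  4  3  2  1  2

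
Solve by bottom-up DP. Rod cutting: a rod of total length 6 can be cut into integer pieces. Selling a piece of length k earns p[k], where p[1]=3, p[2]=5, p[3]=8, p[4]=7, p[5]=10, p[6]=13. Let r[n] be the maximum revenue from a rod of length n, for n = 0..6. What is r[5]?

15

   n    0    1    2    3    4    5    6
r[n]    0    3    6    9   12   15   18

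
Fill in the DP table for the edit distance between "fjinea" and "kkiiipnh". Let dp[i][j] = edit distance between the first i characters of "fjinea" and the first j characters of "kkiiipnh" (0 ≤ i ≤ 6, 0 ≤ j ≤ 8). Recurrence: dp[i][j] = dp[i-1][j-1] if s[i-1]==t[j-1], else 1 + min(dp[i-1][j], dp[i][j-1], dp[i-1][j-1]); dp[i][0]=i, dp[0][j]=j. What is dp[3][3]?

2

   ''  k  k  i  i  i  p  n  h
''  0  1  2  3  4  5  6  7  8
 f  1  1  2  3  4  5  6  7  8
 j  2  2  2  3  4  5  6  7  8
 i  3  3  3  2  3  4  5  6  7
 n  4  4  4  3  3  4  5  5  6
 e  5  5  5  4  4  4  5  6  6
 a  6  6  6  5  5  5  5  6  7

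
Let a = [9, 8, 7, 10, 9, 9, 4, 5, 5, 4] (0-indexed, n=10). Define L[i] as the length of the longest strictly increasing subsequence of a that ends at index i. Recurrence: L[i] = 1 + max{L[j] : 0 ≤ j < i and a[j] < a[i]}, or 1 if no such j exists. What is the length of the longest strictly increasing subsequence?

2

   i    0    1    2    3    4    5    6    7    8    9
a[i]    9    8    7   10    9    9    4    5    5    4
L[i]    1    1    1    2    2    2    1    2    2    1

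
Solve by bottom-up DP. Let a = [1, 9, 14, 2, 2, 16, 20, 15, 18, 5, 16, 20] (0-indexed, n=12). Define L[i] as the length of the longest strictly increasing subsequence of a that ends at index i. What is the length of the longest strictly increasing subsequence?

   i    0    1    2    3    4    5    6    7    8    9   10   11
a[i]    1    9   14    2    2   16   20   15   18    5   16   20
L[i]    1    2    3    2    2    4    5    4    5    3    5    6

6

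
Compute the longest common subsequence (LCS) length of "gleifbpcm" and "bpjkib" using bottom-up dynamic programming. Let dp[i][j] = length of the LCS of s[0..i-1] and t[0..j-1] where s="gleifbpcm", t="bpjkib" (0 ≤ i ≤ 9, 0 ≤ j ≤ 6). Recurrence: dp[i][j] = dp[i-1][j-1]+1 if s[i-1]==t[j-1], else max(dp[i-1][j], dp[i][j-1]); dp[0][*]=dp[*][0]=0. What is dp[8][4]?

2

   ''  b  p  j  k  i  b
''  0  0  0  0  0  0  0
 g  0  0  0  0  0  0  0
 l  0  0  0  0  0  0  0
 e  0  0  0  0  0  0  0
 i  0  0  0  0  0  1  1
 f  0  0  0  0  0  1  1
 b  0  1  1  1  1  1  2
 p  0  1  2  2  2  2  2
 c  0  1  2  2  2  2  2
 m  0  1  2  2  2  2  2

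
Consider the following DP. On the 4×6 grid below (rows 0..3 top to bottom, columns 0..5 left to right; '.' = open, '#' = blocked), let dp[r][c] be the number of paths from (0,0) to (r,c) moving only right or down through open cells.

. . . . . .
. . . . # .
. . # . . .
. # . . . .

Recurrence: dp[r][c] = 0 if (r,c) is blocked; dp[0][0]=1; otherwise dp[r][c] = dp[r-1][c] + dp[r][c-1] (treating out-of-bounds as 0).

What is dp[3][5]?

13

r\c   0   1   2   3   4   5
  0   1   1   1   1   1   1
  1   1   2   3   4   0   1
  2   1   3   0   4   4   5
  3   1   0   0   4   8  13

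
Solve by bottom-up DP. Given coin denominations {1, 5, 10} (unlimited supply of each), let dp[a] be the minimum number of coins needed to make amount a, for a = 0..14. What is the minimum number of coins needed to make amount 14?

5

 a  0  1  2  3  4  5  6  7  8  9 10 11 12 13 14
dp  0  1  2  3  4  1  2  3  4  5  1  2  3  4  5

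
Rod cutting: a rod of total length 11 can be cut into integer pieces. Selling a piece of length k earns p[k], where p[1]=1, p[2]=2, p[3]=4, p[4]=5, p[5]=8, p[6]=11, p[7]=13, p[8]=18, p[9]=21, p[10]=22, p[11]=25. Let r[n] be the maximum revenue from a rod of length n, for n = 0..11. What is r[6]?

11

   n    0    1    2    3    4    5    6    7    8    9   10   11
r[n]    0    1    2    4    5    8   11   13   18   21   22   25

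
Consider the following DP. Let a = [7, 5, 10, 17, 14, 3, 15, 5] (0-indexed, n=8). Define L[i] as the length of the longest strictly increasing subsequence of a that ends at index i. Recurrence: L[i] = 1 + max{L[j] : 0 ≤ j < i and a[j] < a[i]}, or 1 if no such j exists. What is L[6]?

4

   i    0    1    2    3    4    5    6    7
a[i]    7    5   10   17   14    3   15    5
L[i]    1    1    2    3    3    1    4    2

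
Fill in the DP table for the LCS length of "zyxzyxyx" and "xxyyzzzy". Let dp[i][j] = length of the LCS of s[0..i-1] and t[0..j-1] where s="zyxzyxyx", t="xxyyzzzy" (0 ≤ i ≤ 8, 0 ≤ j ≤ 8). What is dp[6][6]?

   ''  x  x  y  y  z  z  z  y
''  0  0  0  0  0  0  0  0  0
 z  0  0  0  0  0  1  1  1  1
 y  0  0  0  1  1  1  1  1  2
 x  0  1  1  1  1  1  1  1  2
 z  0  1  1  1  1  2  2  2  2
 y  0  1  1  2  2  2  2  2  3
 x  0  1  2  2  2  2  2  2  3
 y  0  1  2  3  3  3  3  3  3
 x  0  1  2  3  3  3  3  3  3

2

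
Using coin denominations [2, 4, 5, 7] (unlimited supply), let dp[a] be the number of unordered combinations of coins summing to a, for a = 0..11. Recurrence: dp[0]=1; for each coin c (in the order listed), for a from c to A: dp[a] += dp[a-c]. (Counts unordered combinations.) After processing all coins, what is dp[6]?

after  coin     0     1     2     3     4     5     6     7     8     9    10    11
          2     1     0     1     0     1     0     1     0     1     0     1     0
          4     1     0     1     0     2     0     2     0     3     0     3     0
          5     1     0     1     0     2     1     2     1     3     2     4     2
          7     1     0     1     0     2     1     2     2     3     3     4     4

2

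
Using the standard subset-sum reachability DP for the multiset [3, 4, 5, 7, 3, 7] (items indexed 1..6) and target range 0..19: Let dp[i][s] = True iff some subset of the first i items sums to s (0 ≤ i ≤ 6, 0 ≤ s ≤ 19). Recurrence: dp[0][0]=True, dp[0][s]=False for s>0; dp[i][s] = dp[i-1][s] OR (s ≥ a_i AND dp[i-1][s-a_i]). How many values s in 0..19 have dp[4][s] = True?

i\s   0   1   2   3   4   5   6   7   8   9  10  11  12  13  14  15  16  17  18  19
  0   T   F   F   F   F   F   F   F   F   F   F   F   F   F   F   F   F   F   F   F
  1   T   F   F   T   F   F   F   F   F   F   F   F   F   F   F   F   F   F   F   F
  2   T   F   F   T   T   F   F   T   F   F   F   F   F   F   F   F   F   F   F   F
  3   T   F   F   T   T   T   F   T   T   T   F   F   T   F   F   F   F   F   F   F
  4   T   F   F   T   T   T   F   T   T   T   T   T   T   F   T   T   T   F   F   T
  5   T   F   F   T   T   T   T   T   T   T   T   T   T   T   T   T   T   T   T   T
  6   T   F   F   T   T   T   T   T   T   T   T   T   T   T   T   T   T   T   T   T

14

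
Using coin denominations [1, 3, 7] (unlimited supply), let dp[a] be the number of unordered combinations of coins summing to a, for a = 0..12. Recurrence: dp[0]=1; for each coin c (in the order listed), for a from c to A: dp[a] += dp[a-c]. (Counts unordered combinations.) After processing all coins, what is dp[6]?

3

after  coin     0     1     2     3     4     5     6     7     8     9    10    11    12
          1     1     1     1     1     1     1     1     1     1     1     1     1     1
          3     1     1     1     2     2     2     3     3     3     4     4     4     5
          7     1     1     1     2     2     2     3     4     4     5     6     6     7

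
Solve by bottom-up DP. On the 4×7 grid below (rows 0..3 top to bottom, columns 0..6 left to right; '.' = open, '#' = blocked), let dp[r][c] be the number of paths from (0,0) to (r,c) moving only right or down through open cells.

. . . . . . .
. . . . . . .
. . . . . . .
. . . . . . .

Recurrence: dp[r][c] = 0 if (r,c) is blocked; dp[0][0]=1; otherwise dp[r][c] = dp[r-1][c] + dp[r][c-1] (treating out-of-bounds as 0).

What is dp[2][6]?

28

r\c   0   1   2   3   4   5   6
  0   1   1   1   1   1   1   1
  1   1   2   3   4   5   6   7
  2   1   3   6  10  15  21  28
  3   1   4  10  20  35  56  84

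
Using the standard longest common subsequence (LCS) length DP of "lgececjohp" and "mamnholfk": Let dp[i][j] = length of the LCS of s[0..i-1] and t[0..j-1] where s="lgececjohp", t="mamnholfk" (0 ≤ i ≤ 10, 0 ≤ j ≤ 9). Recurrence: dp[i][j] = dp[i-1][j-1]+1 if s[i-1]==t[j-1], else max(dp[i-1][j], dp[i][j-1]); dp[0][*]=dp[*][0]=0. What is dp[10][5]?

   ''  m  a  m  n  h  o  l  f  k
''  0  0  0  0  0  0  0  0  0  0
 l  0  0  0  0  0  0  0  1  1  1
 g  0  0  0  0  0  0  0  1  1  1
 e  0  0  0  0  0  0  0  1  1  1
 c  0  0  0  0  0  0  0  1  1  1
 e  0  0  0  0  0  0  0  1  1  1
 c  0  0  0  0  0  0  0  1  1  1
 j  0  0  0  0  0  0  0  1  1  1
 o  0  0  0  0  0  0  1  1  1  1
 h  0  0  0  0  0  1  1  1  1  1
 p  0  0  0  0  0  1  1  1  1  1

1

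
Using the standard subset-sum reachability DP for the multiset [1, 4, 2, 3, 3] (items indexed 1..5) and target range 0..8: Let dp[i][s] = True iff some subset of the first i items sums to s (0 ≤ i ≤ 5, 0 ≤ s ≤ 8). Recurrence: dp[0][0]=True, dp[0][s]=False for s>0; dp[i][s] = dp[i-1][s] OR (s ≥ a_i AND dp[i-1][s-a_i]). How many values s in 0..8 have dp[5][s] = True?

i\s   0   1   2   3   4   5   6   7   8
  0   T   F   F   F   F   F   F   F   F
  1   T   T   F   F   F   F   F   F   F
  2   T   T   F   F   T   T   F   F   F
  3   T   T   T   T   T   T   T   T   F
  4   T   T   T   T   T   T   T   T   T
  5   T   T   T   T   T   T   T   T   T

9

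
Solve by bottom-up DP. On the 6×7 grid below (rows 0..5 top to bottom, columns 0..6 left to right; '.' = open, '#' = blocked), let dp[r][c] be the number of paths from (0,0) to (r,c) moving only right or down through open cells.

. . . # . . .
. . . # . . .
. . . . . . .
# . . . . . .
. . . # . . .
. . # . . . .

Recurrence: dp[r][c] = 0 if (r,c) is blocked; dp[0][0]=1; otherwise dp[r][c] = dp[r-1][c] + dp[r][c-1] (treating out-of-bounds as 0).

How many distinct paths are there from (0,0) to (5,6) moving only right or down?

150

r\c   0   1   2   3   4   5   6
  0   1   1   1   0   0   0   0
  1   1   2   3   0   0   0   0
  2   1   3   6   6   6   6   6
  3   0   3   9  15  21  27  33
  4   0   3  12   0  21  48  81
  5   0   3   0   0  21  69 150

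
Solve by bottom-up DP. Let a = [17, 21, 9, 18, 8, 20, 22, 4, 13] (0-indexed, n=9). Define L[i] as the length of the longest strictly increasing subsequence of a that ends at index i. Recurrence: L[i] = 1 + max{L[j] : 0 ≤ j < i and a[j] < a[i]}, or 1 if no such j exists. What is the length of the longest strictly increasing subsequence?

4

   i    0    1    2    3    4    5    6    7    8
a[i]   17   21    9   18    8   20   22    4   13
L[i]    1    2    1    2    1    3    4    1    2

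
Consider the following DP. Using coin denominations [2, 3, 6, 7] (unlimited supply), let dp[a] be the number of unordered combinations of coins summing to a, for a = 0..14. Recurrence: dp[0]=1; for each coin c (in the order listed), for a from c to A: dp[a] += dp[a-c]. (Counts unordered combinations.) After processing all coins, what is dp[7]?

after  coin     0     1     2     3     4     5     6     7     8     9    10    11    12    13    14
          2     1     0     1     0     1     0     1     0     1     0     1     0     1     0     1
          3     1     0     1     1     1     1     2     1     2     2     2     2     3     2     3
          6     1     0     1     1     1     1     3     1     3     3     3     3     6     3     6
          7     1     0     1     1     1     1     3     2     3     4     4     4     7     6     8

2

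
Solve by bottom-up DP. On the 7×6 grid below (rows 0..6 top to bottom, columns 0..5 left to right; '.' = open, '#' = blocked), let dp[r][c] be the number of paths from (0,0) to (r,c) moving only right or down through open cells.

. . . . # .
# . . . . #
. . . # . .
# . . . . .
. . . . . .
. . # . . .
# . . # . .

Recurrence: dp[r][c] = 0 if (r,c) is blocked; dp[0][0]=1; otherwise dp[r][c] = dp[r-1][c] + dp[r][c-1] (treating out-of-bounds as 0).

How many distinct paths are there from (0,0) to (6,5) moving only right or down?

76

r\c   0   1   2   3   4   5
  0   1   1   1   1   0   0
  1   0   1   2   3   3   0
  2   0   1   3   0   3   3
  3   0   1   4   4   7  10
  4   0   1   5   9  16  26
  5   0   1   0   9  25  51
  6   0   1   1   0  25  76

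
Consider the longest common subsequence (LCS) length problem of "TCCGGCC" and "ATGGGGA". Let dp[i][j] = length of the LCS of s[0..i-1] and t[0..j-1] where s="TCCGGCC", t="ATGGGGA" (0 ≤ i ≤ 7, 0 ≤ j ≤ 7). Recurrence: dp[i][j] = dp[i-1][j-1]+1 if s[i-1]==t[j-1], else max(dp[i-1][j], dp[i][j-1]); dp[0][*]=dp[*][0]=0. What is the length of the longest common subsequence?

   ''  A  T  G  G  G  G  A
''  0  0  0  0  0  0  0  0
 T  0  0  1  1  1  1  1  1
 C  0  0  1  1  1  1  1  1
 C  0  0  1  1  1  1  1  1
 G  0  0  1  2  2  2  2  2
 G  0  0  1  2  3  3  3  3
 C  0  0  1  2  3  3  3  3
 C  0  0  1  2  3  3  3  3

3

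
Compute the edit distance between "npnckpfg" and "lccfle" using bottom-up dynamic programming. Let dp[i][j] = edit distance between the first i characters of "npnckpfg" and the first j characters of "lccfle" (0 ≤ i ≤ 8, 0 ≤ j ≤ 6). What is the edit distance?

   ''  l  c  c  f  l  e
''  0  1  2  3  4  5  6
 n  1  1  2  3  4  5  6
 p  2  2  2  3  4  5  6
 n  3  3  3  3  4  5  6
 c  4  4  3  3  4  5  6
 k  5  5  4  4  4  5  6
 p  6  6  5  5  5  5  6
 f  7  7  6  6  5  6  6
 g  8  8  7  7  6  6  7

7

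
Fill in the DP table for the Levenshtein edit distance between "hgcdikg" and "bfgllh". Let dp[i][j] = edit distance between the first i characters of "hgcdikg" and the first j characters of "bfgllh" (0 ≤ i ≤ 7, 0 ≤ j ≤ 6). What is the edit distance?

7

   ''  b  f  g  l  l  h
''  0  1  2  3  4  5  6
 h  1  1  2  3  4  5  5
 g  2  2  2  2  3  4  5
 c  3  3  3  3  3  4  5
 d  4  4  4  4  4  4  5
 i  5  5  5  5  5  5  5
 k  6  6  6  6  6  6  6
 g  7  7  7  6  7  7  7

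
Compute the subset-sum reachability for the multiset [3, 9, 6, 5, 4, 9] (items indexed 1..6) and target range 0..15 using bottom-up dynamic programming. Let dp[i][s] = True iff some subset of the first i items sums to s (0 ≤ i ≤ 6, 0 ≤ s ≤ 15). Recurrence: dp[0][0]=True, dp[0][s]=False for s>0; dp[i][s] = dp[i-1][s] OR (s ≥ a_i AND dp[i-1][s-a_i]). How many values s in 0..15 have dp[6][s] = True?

14

i\s   0   1   2   3   4   5   6   7   8   9  10  11  12  13  14  15
  0   T   F   F   F   F   F   F   F   F   F   F   F   F   F   F   F
  1   T   F   F   T   F   F   F   F   F   F   F   F   F   F   F   F
  2   T   F   F   T   F   F   F   F   F   T   F   F   T   F   F   F
  3   T   F   F   T   F   F   T   F   F   T   F   F   T   F   F   T
  4   T   F   F   T   F   T   T   F   T   T   F   T   T   F   T   T
  5   T   F   F   T   T   T   T   T   T   T   T   T   T   T   T   T
  6   T   F   F   T   T   T   T   T   T   T   T   T   T   T   T   T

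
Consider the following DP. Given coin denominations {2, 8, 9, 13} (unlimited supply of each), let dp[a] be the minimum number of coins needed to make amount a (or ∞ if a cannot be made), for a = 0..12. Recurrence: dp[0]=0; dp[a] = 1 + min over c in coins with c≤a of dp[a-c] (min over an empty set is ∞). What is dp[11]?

 a  0  1  2  3  4  5  6  7  8  9 10 11 12
dp  0  -  1  -  2  -  3  -  1  1  2  2  3
(- denotes ∞ / unreachable)

2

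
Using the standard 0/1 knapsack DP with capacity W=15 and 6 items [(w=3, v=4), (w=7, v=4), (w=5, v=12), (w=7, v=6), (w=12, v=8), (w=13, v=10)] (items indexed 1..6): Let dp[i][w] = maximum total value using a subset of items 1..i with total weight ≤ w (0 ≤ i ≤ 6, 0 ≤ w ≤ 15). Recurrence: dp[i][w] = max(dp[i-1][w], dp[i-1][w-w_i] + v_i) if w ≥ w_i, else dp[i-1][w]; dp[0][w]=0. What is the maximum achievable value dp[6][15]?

i\w   0   1   2   3   4   5   6   7   8   9  10  11  12  13  14  15
  0   0   0   0   0   0   0   0   0   0   0   0   0   0   0   0   0
  1   0   0   0   4   4   4   4   4   4   4   4   4   4   4   4   4
  2   0   0   0   4   4   4   4   4   4   4   8   8   8   8   8   8
  3   0   0   0   4   4  12  12  12  16  16  16  16  16  16  16  20
  4   0   0   0   4   4  12  12  12  16  16  16  16  18  18  18  22
  5   0   0   0   4   4  12  12  12  16  16  16  16  18  18  18  22
  6   0   0   0   4   4  12  12  12  16  16  16  16  18  18  18  22

22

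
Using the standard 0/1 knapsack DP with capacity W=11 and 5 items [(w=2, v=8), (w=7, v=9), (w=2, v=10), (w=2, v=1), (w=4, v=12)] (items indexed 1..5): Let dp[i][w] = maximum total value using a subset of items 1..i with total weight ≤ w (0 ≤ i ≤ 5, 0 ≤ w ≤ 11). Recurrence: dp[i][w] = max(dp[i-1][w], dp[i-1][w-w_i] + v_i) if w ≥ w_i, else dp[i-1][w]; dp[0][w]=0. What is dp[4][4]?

i\w   0   1   2   3   4   5   6   7   8   9  10  11
  0   0   0   0   0   0   0   0   0   0   0   0   0
  1   0   0   8   8   8   8   8   8   8   8   8   8
  2   0   0   8   8   8   8   8   9   9  17  17  17
  3   0   0  10  10  18  18  18  18  18  19  19  27
  4   0   0  10  10  18  18  19  19  19  19  19  27
  5   0   0  10  10  18  18  22  22  30  30  31  31

18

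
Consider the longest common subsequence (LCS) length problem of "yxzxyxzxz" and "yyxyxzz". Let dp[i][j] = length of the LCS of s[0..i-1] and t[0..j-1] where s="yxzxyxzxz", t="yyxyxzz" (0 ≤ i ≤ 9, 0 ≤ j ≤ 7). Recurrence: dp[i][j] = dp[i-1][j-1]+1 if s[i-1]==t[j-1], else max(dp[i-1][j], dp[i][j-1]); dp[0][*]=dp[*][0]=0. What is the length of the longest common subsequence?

6

   ''  y  y  x  y  x  z  z
''  0  0  0  0  0  0  0  0
 y  0  1  1  1  1  1  1  1
 x  0  1  1  2  2  2  2  2
 z  0  1  1  2  2  2  3  3
 x  0  1  1  2  2  3  3  3
 y  0  1  2  2  3  3  3  3
 x  0  1  2  3  3  4  4  4
 z  0  1  2  3  3  4  5  5
 x  0  1  2  3  3  4  5  5
 z  0  1  2  3  3  4  5  6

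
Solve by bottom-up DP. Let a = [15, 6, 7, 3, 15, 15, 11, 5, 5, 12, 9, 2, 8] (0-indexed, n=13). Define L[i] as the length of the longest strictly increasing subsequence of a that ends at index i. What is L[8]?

   i    0    1    2    3    4    5    6    7    8    9   10   11   12
a[i]   15    6    7    3   15   15   11    5    5   12    9    2    8
L[i]    1    1    2    1    3    3    3    2    2    4    3    1    3

2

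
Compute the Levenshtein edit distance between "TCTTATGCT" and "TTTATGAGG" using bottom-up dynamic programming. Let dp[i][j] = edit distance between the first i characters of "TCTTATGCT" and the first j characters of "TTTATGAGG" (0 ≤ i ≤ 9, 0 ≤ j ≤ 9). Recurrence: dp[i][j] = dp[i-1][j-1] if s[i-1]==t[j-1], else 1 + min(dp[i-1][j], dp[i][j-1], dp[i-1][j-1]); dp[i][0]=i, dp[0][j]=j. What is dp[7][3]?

4

   ''  T  T  T  A  T  G  A  G  G
''  0  1  2  3  4  5  6  7  8  9
 T  1  0  1  2  3  4  5  6  7  8
 C  2  1  1  2  3  4  5  6  7  8
 T  3  2  1  1  2  3  4  5  6  7
 T  4  3  2  1  2  2  3  4  5  6
 A  5  4  3  2  1  2  3  3  4  5
 T  6  5  4  3  2  1  2  3  4  5
 G  7  6  5  4  3  2  1  2  3  4
 C  8  7  6  5  4  3  2  2  3  4
 T  9  8  7  6  5  4  3  3  3  4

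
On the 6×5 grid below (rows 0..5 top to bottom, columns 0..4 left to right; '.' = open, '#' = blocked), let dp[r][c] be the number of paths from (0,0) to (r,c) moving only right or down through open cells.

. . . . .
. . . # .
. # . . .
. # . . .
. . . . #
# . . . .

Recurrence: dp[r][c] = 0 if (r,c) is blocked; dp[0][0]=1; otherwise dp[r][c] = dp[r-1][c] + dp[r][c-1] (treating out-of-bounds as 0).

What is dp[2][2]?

3

r\c   0   1   2   3   4
  0   1   1   1   1   1
  1   1   2   3   0   1
  2   1   0   3   3   4
  3   1   0   3   6  10
  4   1   1   4  10   0
  5   0   1   5  15  15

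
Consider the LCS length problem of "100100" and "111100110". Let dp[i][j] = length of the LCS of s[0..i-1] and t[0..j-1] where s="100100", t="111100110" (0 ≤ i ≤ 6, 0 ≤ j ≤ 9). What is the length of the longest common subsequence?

5

   ''  1  1  1  1  0  0  1  1  0
''  0  0  0  0  0  0  0  0  0  0
 1  0  1  1  1  1  1  1  1  1  1
 0  0  1  1  1  1  2  2  2  2  2
 0  0  1  1  1  1  2  3  3  3  3
 1  0  1  2  2  2  2  3  4  4  4
 0  0  1  2  2  2  3  3  4  4  5
 0  0  1  2  2  2  3  4  4  4  5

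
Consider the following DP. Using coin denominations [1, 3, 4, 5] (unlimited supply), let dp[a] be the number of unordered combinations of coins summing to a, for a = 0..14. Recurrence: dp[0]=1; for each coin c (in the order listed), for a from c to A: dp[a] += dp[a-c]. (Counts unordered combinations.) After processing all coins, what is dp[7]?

after  coin     0     1     2     3     4     5     6     7     8     9    10    11    12    13    14
          1     1     1     1     1     1     1     1     1     1     1     1     1     1     1     1
          3     1     1     1     2     2     2     3     3     3     4     4     4     5     5     5
          4     1     1     1     2     3     3     4     5     6     7     8     9    11    12    13
          5     1     1     1     2     3     4     5     6     8    10    12    14    17    20    23

6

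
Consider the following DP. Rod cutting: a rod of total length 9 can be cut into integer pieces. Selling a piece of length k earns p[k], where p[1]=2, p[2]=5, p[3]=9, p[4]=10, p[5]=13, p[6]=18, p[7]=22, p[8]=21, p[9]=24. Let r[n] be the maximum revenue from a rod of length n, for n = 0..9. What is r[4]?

11

   n    0    1    2    3    4    5    6    7    8    9
r[n]    0    2    5    9   11   14   18   22   24   27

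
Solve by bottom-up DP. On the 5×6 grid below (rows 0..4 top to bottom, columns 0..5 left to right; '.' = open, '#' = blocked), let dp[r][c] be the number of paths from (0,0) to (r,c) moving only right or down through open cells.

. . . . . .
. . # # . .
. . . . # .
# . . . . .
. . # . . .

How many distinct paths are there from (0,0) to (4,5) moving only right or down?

29

r\c   0   1   2   3   4   5
  0   1   1   1   1   1   1
  1   1   2   0   0   1   2
  2   1   3   3   3   0   2
  3   0   3   6   9   9  11
  4   0   3   0   9  18  29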